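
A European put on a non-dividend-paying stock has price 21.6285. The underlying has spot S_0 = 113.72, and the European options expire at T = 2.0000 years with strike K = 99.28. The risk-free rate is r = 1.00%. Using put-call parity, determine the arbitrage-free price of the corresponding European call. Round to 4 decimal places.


Answer: Call price = 38.0344

Derivation:
Put-call parity: C - P = S_0 * exp(-qT) - K * exp(-rT).
S_0 * exp(-qT) = 113.7200 * 1.00000000 = 113.72000000
K * exp(-rT) = 99.2800 * 0.98019867 = 97.31412429
C = P + S*exp(-qT) - K*exp(-rT)
C = 21.6285 + 113.72000000 - 97.31412429 = 38.0344


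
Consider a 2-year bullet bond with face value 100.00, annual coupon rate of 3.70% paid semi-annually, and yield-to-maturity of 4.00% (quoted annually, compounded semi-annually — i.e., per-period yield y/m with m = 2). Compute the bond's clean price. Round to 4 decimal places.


Answer: Price = 99.4288

Derivation:
Coupon per period c = face * coupon_rate / m = 1.850000
Periods per year m = 2; per-period yield y/m = 0.020000
Number of cashflows N = 4
Cashflows (t years, CF_t, discount factor 1/(1+y/m)^(m*t), PV):
  t = 0.5000: CF_t = 1.850000, DF = 0.980392, PV = 1.813725
  t = 1.0000: CF_t = 1.850000, DF = 0.961169, PV = 1.778162
  t = 1.5000: CF_t = 1.850000, DF = 0.942322, PV = 1.743296
  t = 2.0000: CF_t = 101.850000, DF = 0.923845, PV = 94.093657
Price P = sum_t PV_t = 99.428841


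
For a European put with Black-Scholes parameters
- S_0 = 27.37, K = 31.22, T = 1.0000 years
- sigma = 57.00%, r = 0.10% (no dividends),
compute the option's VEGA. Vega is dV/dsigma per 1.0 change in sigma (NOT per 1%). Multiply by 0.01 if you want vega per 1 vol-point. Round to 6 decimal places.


d1 = 0.0558572070; d2 = -0.5141427930
phi(d1) = 0.3983204101; exp(-qT) = 1.0000000000; exp(-rT) = 0.9990004998
Vega = S * exp(-qT) * phi(d1) * sqrt(T) = 27.3700 * 1.0000000000 * 0.3983204101 * 1.0000000000 = 10.902030

Answer: Vega = 10.902030


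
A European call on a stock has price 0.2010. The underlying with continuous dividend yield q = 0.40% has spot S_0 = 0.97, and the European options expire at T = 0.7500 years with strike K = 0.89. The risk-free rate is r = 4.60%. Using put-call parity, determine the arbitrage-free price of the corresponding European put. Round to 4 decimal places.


Answer: Put price = 0.0937

Derivation:
Put-call parity: C - P = S_0 * exp(-qT) - K * exp(-rT).
S_0 * exp(-qT) = 0.9700 * 0.99700450 = 0.96709436
K * exp(-rT) = 0.8900 * 0.96608834 = 0.85981862
P = C - S*exp(-qT) + K*exp(-rT)
P = 0.2010 - 0.96709436 + 0.85981862 = 0.0937


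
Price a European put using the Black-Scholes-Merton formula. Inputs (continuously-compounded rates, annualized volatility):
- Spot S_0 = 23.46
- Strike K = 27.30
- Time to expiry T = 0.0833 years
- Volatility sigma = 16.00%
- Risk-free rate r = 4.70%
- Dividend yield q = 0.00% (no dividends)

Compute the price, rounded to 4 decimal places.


Answer: Price = 3.7335

Derivation:
d1 = (ln(S/K) + (r - q + 0.5*sigma^2) * T) / (sigma * sqrt(T)) = -3.17480257
d2 = d1 - sigma * sqrt(T) = -3.22098135
exp(-rT) = 0.99609255; exp(-qT) = 1.00000000
P = K * exp(-rT) * N(-d2) - S_0 * exp(-qT) * N(-d1)
N(-d1) = 0.99925031; N(-d2) = 0.99936124
P = 27.3000 * 0.99609255 * 0.99936124 - 23.4600 * 1.00000000 * 0.99925031 = 3.7335


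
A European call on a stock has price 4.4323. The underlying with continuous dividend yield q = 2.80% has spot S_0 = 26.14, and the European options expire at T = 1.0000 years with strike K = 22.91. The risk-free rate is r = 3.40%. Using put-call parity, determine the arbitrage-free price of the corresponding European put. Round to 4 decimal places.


Answer: Put price = 1.1582

Derivation:
Put-call parity: C - P = S_0 * exp(-qT) - K * exp(-rT).
S_0 * exp(-qT) = 26.1400 * 0.97238837 = 25.41823191
K * exp(-rT) = 22.9100 * 0.96657150 = 22.14415317
P = C - S*exp(-qT) + K*exp(-rT)
P = 4.4323 - 25.41823191 + 22.14415317 = 1.1582


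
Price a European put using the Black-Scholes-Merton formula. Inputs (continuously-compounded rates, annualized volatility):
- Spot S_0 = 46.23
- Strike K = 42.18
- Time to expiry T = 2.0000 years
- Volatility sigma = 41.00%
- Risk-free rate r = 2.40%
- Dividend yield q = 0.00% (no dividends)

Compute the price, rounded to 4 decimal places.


Answer: Price = 7.1213

Derivation:
d1 = (ln(S/K) + (r - q + 0.5*sigma^2) * T) / (sigma * sqrt(T)) = 0.53081775
d2 = d1 - sigma * sqrt(T) = -0.04900981
exp(-rT) = 0.95313379; exp(-qT) = 1.00000000
P = K * exp(-rT) * N(-d2) - S_0 * exp(-qT) * N(-d1)
N(-d1) = 0.29777254; N(-d2) = 0.51954426
P = 42.1800 * 0.95313379 * 0.51954426 - 46.2300 * 1.00000000 * 0.29777254 = 7.1213


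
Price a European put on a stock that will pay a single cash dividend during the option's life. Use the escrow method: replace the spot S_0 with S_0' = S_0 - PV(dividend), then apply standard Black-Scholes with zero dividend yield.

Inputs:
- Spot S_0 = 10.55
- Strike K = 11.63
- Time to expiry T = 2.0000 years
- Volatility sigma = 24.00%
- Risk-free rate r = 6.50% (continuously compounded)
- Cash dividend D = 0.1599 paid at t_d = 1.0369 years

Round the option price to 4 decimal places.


PV(D) = D * exp(-r * t_d) = 0.1599 * 0.93482260 = 0.14947813
S_0' = S_0 - PV(D) = 10.5500 - 0.14947813 = 10.40052187
d1 = (ln(S_0'/K) + (r + sigma^2/2)*T) / (sigma*sqrt(T)) = 0.22352829
d2 = d1 - sigma*sqrt(T) = -0.11588296
exp(-rT) = 0.87809543
N(-d1) = 0.41156218; N(-d2) = 0.54612735
P = K * exp(-rT) * N(-d2) - S_0' * N(-d1) = 11.6300 * 0.87809543 * 0.54612735 - 10.40052187 * 0.41156218 = 1.2967

Answer: Price = 1.2967


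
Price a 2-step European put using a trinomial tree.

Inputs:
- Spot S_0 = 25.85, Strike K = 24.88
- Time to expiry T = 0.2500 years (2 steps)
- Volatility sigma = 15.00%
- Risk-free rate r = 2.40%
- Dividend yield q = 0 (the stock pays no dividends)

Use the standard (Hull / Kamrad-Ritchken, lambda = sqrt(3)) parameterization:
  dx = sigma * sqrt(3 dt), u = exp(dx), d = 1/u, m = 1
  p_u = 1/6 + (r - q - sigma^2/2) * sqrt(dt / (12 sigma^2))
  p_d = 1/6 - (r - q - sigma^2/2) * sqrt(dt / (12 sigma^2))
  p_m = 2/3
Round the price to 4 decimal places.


dt = T/N = 0.125000; dx = sigma*sqrt(3*dt) = 0.091856
u = exp(dx) = 1.096207; d = 1/u = 0.912237
p_u = 0.175342, p_m = 0.666667, p_d = 0.157991
Discount per step: exp(-r*dt) = 0.997004
Stock lattice S(k, j) with j the centered position index:
  k=0: S(0,+0) = 25.8500
  k=1: S(1,-1) = 23.5813; S(1,+0) = 25.8500; S(1,+1) = 28.3369
  k=2: S(2,-2) = 21.5117; S(2,-1) = 23.5813; S(2,+0) = 25.8500; S(2,+1) = 28.3369; S(2,+2) = 31.0632
Terminal payoffs V(N, j) = max(K - S_T, 0):
  V(2,-2) = 3.368259; V(2,-1) = 1.298683; V(2,+0) = 0.000000; V(2,+1) = 0.000000; V(2,+2) = 0.000000
Backward induction: V(k, j) = exp(-r*dt) * [p_u * V(k+1, j+1) + p_m * V(k+1, j) + p_d * V(k+1, j-1)]
  V(1,-1) = exp(-r*dt) * [p_u*0.000000 + p_m*1.298683 + p_d*3.368259] = 1.393757
  V(1,+0) = exp(-r*dt) * [p_u*0.000000 + p_m*0.000000 + p_d*1.298683] = 0.204566
  V(1,+1) = exp(-r*dt) * [p_u*0.000000 + p_m*0.000000 + p_d*0.000000] = 0.000000
  V(0,+0) = exp(-r*dt) * [p_u*0.000000 + p_m*0.204566 + p_d*1.393757] = 0.355511

Answer: Price = V(0,0) = 0.3555


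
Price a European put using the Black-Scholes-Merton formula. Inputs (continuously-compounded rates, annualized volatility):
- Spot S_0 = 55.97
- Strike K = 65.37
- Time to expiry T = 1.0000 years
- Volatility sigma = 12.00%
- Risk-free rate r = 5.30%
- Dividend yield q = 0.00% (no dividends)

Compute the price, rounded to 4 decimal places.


d1 = (ln(S/K) + (r - q + 0.5*sigma^2) * T) / (sigma * sqrt(T)) = -0.79206337
d2 = d1 - sigma * sqrt(T) = -0.91206337
exp(-rT) = 0.94838001; exp(-qT) = 1.00000000
P = K * exp(-rT) * N(-d2) - S_0 * exp(-qT) * N(-d1)
N(-d1) = 0.78583814; N(-d2) = 0.81913232
P = 65.3700 * 0.94838001 * 0.81913232 - 55.9700 * 1.00000000 * 0.78583814 = 6.7992

Answer: Price = 6.7992


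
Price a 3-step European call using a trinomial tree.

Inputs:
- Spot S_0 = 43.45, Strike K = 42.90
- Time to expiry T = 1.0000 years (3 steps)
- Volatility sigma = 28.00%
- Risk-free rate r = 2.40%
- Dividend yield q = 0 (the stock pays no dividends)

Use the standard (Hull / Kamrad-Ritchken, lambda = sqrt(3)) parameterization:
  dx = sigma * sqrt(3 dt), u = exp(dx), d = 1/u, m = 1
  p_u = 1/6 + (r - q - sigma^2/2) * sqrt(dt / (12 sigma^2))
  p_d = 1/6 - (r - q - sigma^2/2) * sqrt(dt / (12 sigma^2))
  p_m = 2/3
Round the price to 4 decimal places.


Answer: Price = V(0,0) = 5.2283

Derivation:
dt = T/N = 0.333333; dx = sigma*sqrt(3*dt) = 0.280000
u = exp(dx) = 1.323130; d = 1/u = 0.755784
p_u = 0.157619, p_m = 0.666667, p_d = 0.175714
Discount per step: exp(-r*dt) = 0.992032
Stock lattice S(k, j) with j the centered position index:
  k=0: S(0,+0) = 43.4500
  k=1: S(1,-1) = 32.8388; S(1,+0) = 43.4500; S(1,+1) = 57.4900
  k=2: S(2,-2) = 24.8190; S(2,-1) = 32.8388; S(2,+0) = 43.4500; S(2,+1) = 57.4900; S(2,+2) = 76.0667
  k=3: S(3,-3) = 18.7578; S(3,-2) = 24.8190; S(3,-1) = 32.8388; S(3,+0) = 43.4500; S(3,+1) = 57.4900; S(3,+2) = 76.0667; S(3,+3) = 100.6461
Terminal payoffs V(N, j) = max(S_T - K, 0):
  V(3,-3) = 0.000000; V(3,-2) = 0.000000; V(3,-1) = 0.000000; V(3,+0) = 0.550000; V(3,+1) = 14.589990; V(3,+2) = 33.166720; V(3,+3) = 57.746145
Backward induction: V(k, j) = exp(-r*dt) * [p_u * V(k+1, j+1) + p_m * V(k+1, j) + p_d * V(k+1, j-1)]
  V(2,-2) = exp(-r*dt) * [p_u*0.000000 + p_m*0.000000 + p_d*0.000000] = 0.000000
  V(2,-1) = exp(-r*dt) * [p_u*0.550000 + p_m*0.000000 + p_d*0.000000] = 0.086000
  V(2,+0) = exp(-r*dt) * [p_u*14.589990 + p_m*0.550000 + p_d*0.000000] = 2.645082
  V(2,+1) = exp(-r*dt) * [p_u*33.166720 + p_m*14.589990 + p_d*0.550000] = 14.931082
  V(2,+2) = exp(-r*dt) * [p_u*57.746145 + p_m*33.166720 + p_d*14.589990] = 33.507573
  V(1,-1) = exp(-r*dt) * [p_u*2.645082 + p_m*0.086000 + p_d*0.000000] = 0.470470
  V(1,+0) = exp(-r*dt) * [p_u*14.931082 + p_m*2.645082 + p_d*0.086000] = 4.098999
  V(1,+1) = exp(-r*dt) * [p_u*33.507573 + p_m*14.931082 + p_d*2.645082] = 15.575164
  V(0,+0) = exp(-r*dt) * [p_u*15.575164 + p_m*4.098999 + p_d*0.470470] = 5.228282


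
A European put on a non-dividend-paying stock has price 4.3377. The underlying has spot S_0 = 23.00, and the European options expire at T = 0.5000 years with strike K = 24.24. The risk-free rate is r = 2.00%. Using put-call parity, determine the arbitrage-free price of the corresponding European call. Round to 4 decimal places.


Answer: Call price = 3.3389

Derivation:
Put-call parity: C - P = S_0 * exp(-qT) - K * exp(-rT).
S_0 * exp(-qT) = 23.0000 * 1.00000000 = 23.00000000
K * exp(-rT) = 24.2400 * 0.99004983 = 23.99880797
C = P + S*exp(-qT) - K*exp(-rT)
C = 4.3377 + 23.00000000 - 23.99880797 = 3.3389


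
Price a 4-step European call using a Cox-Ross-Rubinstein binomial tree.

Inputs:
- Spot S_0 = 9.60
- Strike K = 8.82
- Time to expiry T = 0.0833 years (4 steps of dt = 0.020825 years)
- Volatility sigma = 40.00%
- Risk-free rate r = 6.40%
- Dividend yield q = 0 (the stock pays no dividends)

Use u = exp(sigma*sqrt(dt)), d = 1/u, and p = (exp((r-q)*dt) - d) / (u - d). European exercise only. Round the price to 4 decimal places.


Answer: Price = V(0,0) = 0.9703

Derivation:
dt = T/N = 0.020825
u = exp(sigma*sqrt(dt)) = 1.059422; d = 1/u = 0.943911
p = (exp((r-q)*dt) - d) / (u - d) = 0.497119
Discount per step: exp(-r*dt) = 0.998668
Stock lattice S(k, i) with i counting down-moves:
  k=0: S(0,0) = 9.6000
  k=1: S(1,0) = 10.1705; S(1,1) = 9.0615
  k=2: S(2,0) = 10.7748; S(2,1) = 9.6000; S(2,2) = 8.5533
  k=3: S(3,0) = 11.4151; S(3,1) = 10.1705; S(3,2) = 9.0615; S(3,3) = 8.0735
  k=4: S(4,0) = 12.0934; S(4,1) = 10.7748; S(4,2) = 9.6000; S(4,3) = 8.5533; S(4,4) = 7.6207
Terminal payoffs V(N, i) = max(S_T - K, 0):
  V(4,0) = 3.273366; V(4,1) = 1.954800; V(4,2) = 0.780000; V(4,3) = 0.000000; V(4,4) = 0.000000
Backward induction: V(k, i) = exp(-r*dt) * [p * V(k+1, i) + (1-p) * V(k+1, i+1)].
  V(3,0) = exp(-r*dt) * [p*3.273366 + (1-p)*1.954800] = 2.606807
  V(3,1) = exp(-r*dt) * [p*1.954800 + (1-p)*0.780000] = 1.362199
  V(3,2) = exp(-r*dt) * [p*0.780000 + (1-p)*0.000000] = 0.387236
  V(3,3) = exp(-r*dt) * [p*0.000000 + (1-p)*0.000000] = 0.000000
  V(2,0) = exp(-r*dt) * [p*2.606807 + (1-p)*1.362199] = 1.978279
  V(2,1) = exp(-r*dt) * [p*1.362199 + (1-p)*0.387236] = 0.870748
  V(2,2) = exp(-r*dt) * [p*0.387236 + (1-p)*0.000000] = 0.192246
  V(1,0) = exp(-r*dt) * [p*1.978279 + (1-p)*0.870748] = 1.419430
  V(1,1) = exp(-r*dt) * [p*0.870748 + (1-p)*0.192246] = 0.528837
  V(0,0) = exp(-r*dt) * [p*1.419430 + (1-p)*0.528837] = 0.970273


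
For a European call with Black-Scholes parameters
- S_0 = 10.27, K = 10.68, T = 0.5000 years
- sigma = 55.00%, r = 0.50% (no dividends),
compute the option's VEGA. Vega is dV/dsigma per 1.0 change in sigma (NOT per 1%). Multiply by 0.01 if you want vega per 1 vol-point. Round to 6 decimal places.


Answer: Vega = 2.882599

Derivation:
d1 = 0.1002270904; d2 = -0.2886816392
phi(d1) = 0.3969435229; exp(-qT) = 1.0000000000; exp(-rT) = 0.9975031224
Vega = S * exp(-qT) * phi(d1) * sqrt(T) = 10.2700 * 1.0000000000 * 0.3969435229 * 0.7071067812 = 2.882599


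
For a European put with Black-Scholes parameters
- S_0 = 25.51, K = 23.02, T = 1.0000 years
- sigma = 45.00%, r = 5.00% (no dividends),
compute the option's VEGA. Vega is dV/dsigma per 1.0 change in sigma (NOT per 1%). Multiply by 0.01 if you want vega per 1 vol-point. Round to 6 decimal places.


Answer: Vega = 8.678832

Derivation:
d1 = 0.5643491752; d2 = 0.1143491752
phi(d1) = 0.3402129517; exp(-qT) = 1.0000000000; exp(-rT) = 0.9512294245
Vega = S * exp(-qT) * phi(d1) * sqrt(T) = 25.5100 * 1.0000000000 * 0.3402129517 * 1.0000000000 = 8.678832


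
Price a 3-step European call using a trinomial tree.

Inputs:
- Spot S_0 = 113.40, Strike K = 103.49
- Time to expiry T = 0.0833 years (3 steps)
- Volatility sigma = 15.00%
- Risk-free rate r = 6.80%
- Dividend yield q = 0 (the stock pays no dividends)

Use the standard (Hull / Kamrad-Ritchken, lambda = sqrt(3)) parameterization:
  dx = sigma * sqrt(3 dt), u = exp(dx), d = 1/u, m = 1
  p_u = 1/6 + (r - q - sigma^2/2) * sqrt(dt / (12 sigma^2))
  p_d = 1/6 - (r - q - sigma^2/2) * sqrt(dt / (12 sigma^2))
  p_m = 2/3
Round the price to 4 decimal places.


Answer: Price = V(0,0) = 10.5068

Derivation:
dt = T/N = 0.027767; dx = sigma*sqrt(3*dt) = 0.043293
u = exp(dx) = 1.044243; d = 1/u = 0.957631
p_u = 0.184866, p_m = 0.666667, p_d = 0.148468
Discount per step: exp(-r*dt) = 0.998114
Stock lattice S(k, j) with j the centered position index:
  k=0: S(0,+0) = 113.4000
  k=1: S(1,-1) = 108.5954; S(1,+0) = 113.4000; S(1,+1) = 118.4172
  k=2: S(2,-2) = 103.9943; S(2,-1) = 108.5954; S(2,+0) = 113.4000; S(2,+1) = 118.4172; S(2,+2) = 123.6564
  k=3: S(3,-3) = 99.5882; S(3,-2) = 103.9943; S(3,-1) = 108.5954; S(3,+0) = 113.4000; S(3,+1) = 118.4172; S(3,+2) = 123.6564; S(3,+3) = 129.1274
Terminal payoffs V(N, j) = max(S_T - K, 0):
  V(3,-3) = 0.000000; V(3,-2) = 0.504309; V(3,-1) = 5.105371; V(3,+0) = 9.910000; V(3,+1) = 14.927202; V(3,+2) = 20.166382; V(3,+3) = 25.637362
Backward induction: V(k, j) = exp(-r*dt) * [p_u * V(k+1, j+1) + p_m * V(k+1, j) + p_d * V(k+1, j-1)]
  V(2,-2) = exp(-r*dt) * [p_u*5.105371 + p_m*0.504309 + p_d*0.000000] = 1.277599
  V(2,-1) = exp(-r*dt) * [p_u*9.910000 + p_m*5.105371 + p_d*0.504309] = 5.300455
  V(2,+0) = exp(-r*dt) * [p_u*14.927202 + p_m*9.910000 + p_d*5.105371] = 10.105078
  V(2,+1) = exp(-r*dt) * [p_u*20.166382 + p_m*14.927202 + p_d*9.910000] = 15.122274
  V(2,+2) = exp(-r*dt) * [p_u*25.637362 + p_m*20.166382 + p_d*14.927202] = 20.361448
  V(1,-1) = exp(-r*dt) * [p_u*10.105078 + p_m*5.300455 + p_d*1.277599] = 5.580853
  V(1,+0) = exp(-r*dt) * [p_u*15.122274 + p_m*10.105078 + p_d*5.300455] = 10.299788
  V(1,+1) = exp(-r*dt) * [p_u*20.361448 + p_m*15.122274 + p_d*10.105078] = 15.316977
  V(0,+0) = exp(-r*dt) * [p_u*15.316977 + p_m*10.299788 + p_d*5.580853] = 10.506827


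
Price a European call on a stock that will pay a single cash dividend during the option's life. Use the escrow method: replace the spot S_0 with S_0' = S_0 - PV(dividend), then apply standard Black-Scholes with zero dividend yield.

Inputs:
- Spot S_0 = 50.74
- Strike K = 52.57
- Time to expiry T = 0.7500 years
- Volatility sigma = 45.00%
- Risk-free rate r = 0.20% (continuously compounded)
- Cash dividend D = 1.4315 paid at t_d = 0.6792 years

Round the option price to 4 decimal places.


Answer: Price = 6.3731

Derivation:
PV(D) = D * exp(-r * t_d) = 1.4315 * 0.99864252 = 1.42955677
S_0' = S_0 - PV(D) = 50.7400 - 1.42955677 = 49.31044323
d1 = (ln(S_0'/K) + (r + sigma^2/2)*T) / (sigma*sqrt(T)) = 0.03445568
d2 = d1 - sigma*sqrt(T) = -0.35525575
exp(-rT) = 0.99850112
N(d1) = 0.51374311; N(d2) = 0.36119900
C = S_0' * N(d1) - K * exp(-rT) * N(d2) = 49.31044323 * 0.51374311 - 52.5700 * 0.99850112 * 0.36119900 = 6.3731


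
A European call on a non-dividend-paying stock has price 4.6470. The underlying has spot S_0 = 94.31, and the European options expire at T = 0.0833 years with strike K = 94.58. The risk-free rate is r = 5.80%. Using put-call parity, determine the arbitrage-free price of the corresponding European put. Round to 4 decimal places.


Answer: Put price = 4.4611

Derivation:
Put-call parity: C - P = S_0 * exp(-qT) - K * exp(-rT).
S_0 * exp(-qT) = 94.3100 * 1.00000000 = 94.31000000
K * exp(-rT) = 94.5800 * 0.99518025 = 94.12414828
P = C - S*exp(-qT) + K*exp(-rT)
P = 4.6470 - 94.31000000 + 94.12414828 = 4.4611


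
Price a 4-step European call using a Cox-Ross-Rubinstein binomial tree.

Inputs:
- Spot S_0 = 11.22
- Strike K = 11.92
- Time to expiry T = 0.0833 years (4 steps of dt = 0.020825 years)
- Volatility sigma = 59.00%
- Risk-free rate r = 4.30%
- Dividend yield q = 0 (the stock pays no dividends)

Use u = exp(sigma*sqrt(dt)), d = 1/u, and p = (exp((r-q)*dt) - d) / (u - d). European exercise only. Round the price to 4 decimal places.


dt = T/N = 0.020825
u = exp(sigma*sqrt(dt)) = 1.088872; d = 1/u = 0.918382
p = (exp((r-q)*dt) - d) / (u - d) = 0.483982
Discount per step: exp(-r*dt) = 0.999105
Stock lattice S(k, i) with i counting down-moves:
  k=0: S(0,0) = 11.2200
  k=1: S(1,0) = 12.2171; S(1,1) = 10.3042
  k=2: S(2,0) = 13.3029; S(2,1) = 11.2200; S(2,2) = 9.4632
  k=3: S(3,0) = 14.4852; S(3,1) = 12.2171; S(3,2) = 10.3042; S(3,3) = 8.6909
  k=4: S(4,0) = 15.7725; S(4,1) = 13.3029; S(4,2) = 11.2200; S(4,3) = 9.4632; S(4,4) = 7.9815
Terminal payoffs V(N, i) = max(S_T - K, 0):
  V(4,0) = 3.852476; V(4,1) = 1.382901; V(4,2) = 0.000000; V(4,3) = 0.000000; V(4,4) = 0.000000
Backward induction: V(k, i) = exp(-r*dt) * [p * V(k+1, i) + (1-p) * V(k+1, i+1)].
  V(3,0) = exp(-r*dt) * [p*3.852476 + (1-p)*1.382901] = 2.575824
  V(3,1) = exp(-r*dt) * [p*1.382901 + (1-p)*0.000000] = 0.668700
  V(3,2) = exp(-r*dt) * [p*0.000000 + (1-p)*0.000000] = 0.000000
  V(3,3) = exp(-r*dt) * [p*0.000000 + (1-p)*0.000000] = 0.000000
  V(2,0) = exp(-r*dt) * [p*2.575824 + (1-p)*0.668700] = 1.590289
  V(2,1) = exp(-r*dt) * [p*0.668700 + (1-p)*0.000000] = 0.323349
  V(2,2) = exp(-r*dt) * [p*0.000000 + (1-p)*0.000000] = 0.000000
  V(1,0) = exp(-r*dt) * [p*1.590289 + (1-p)*0.323349] = 0.935687
  V(1,1) = exp(-r*dt) * [p*0.323349 + (1-p)*0.000000] = 0.156355
  V(0,0) = exp(-r*dt) * [p*0.935687 + (1-p)*0.156355] = 0.533060

Answer: Price = V(0,0) = 0.5331


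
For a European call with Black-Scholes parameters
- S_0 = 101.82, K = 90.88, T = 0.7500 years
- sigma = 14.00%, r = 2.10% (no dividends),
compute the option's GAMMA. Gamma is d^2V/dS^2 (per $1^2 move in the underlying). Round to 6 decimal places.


Answer: Gamma = 0.017104

Derivation:
d1 = 1.1280318511; d2 = 1.0067882945
phi(d1) = 0.2111542306; exp(-qT) = 1.0000000000; exp(-rT) = 0.9843733826
Gamma = exp(-qT) * phi(d1) / (S * sigma * sqrt(T)) = 1.0000000000 * 0.2111542306 / (101.8200 * 0.1400 * 0.8660254038) = 0.017104


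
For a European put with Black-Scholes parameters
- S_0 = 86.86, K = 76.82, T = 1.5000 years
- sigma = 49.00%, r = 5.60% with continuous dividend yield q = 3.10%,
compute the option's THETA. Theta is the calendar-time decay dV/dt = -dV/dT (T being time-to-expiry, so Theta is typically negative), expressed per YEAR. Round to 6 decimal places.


Answer: Theta = -4.337339

Derivation:
d1 = 0.5672278468; d2 = -0.0328971402
phi(d1) = 0.3396592913; exp(-qT) = 0.9545645606; exp(-rT) = 0.9194312561
Theta = -S*exp(-qT)*phi(d1)*sigma/(2*sqrt(T)) + r*K*exp(-rT)*N(-d2) - q*S*exp(-qT)*N(-d1)
N(-d1) = 0.2852796955; N(-d2) = 0.5131216933; sqrt(T) = 1.2247448714
Term 1 = -86.8600 * 0.9545645606 * 0.3396592913 * 0.4900 / (2 * 1.2247448714) = -5.6336399256
Term 2 = 0.0560 * 76.8200 * 0.9194312561 * 0.5131216933 = 2.0295603467
Term 3 = -0.0310 * 86.8600 * 0.9545645606 * 0.2852796955 = -0.7332594821
Theta = -5.6336399256 + (2.0295603467) + (-0.7332594821) = -4.337339


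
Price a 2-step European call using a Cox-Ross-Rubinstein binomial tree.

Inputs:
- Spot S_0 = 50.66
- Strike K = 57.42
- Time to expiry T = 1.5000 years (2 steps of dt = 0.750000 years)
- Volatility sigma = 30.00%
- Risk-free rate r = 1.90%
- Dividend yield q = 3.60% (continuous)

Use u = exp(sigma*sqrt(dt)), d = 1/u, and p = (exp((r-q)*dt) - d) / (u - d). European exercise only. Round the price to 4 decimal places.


Answer: Price = V(0,0) = 4.5640

Derivation:
dt = T/N = 0.750000
u = exp(sigma*sqrt(dt)) = 1.296681; d = 1/u = 0.771200
p = (exp((r-q)*dt) - d) / (u - d) = 0.411302
Discount per step: exp(-r*dt) = 0.985851
Stock lattice S(k, i) with i counting down-moves:
  k=0: S(0,0) = 50.6600
  k=1: S(1,0) = 65.6898; S(1,1) = 39.0690
  k=2: S(2,0) = 85.1787; S(2,1) = 50.6600; S(2,2) = 30.1300
Terminal payoffs V(N, i) = max(S_T - K, 0):
  V(2,0) = 27.758741; V(2,1) = 0.000000; V(2,2) = 0.000000
Backward induction: V(k, i) = exp(-r*dt) * [p * V(k+1, i) + (1-p) * V(k+1, i+1)].
  V(1,0) = exp(-r*dt) * [p*27.758741 + (1-p)*0.000000] = 11.255671
  V(1,1) = exp(-r*dt) * [p*0.000000 + (1-p)*0.000000] = 0.000000
  V(0,0) = exp(-r*dt) * [p*11.255671 + (1-p)*0.000000] = 4.563972


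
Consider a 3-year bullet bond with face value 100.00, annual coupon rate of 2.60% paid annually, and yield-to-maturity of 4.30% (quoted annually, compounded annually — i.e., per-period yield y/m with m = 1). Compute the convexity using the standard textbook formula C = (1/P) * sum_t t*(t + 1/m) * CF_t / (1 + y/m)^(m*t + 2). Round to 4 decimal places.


Coupon per period c = face * coupon_rate / m = 2.600000
Periods per year m = 1; per-period yield y/m = 0.043000
Number of cashflows N = 3
Cashflows (t years, CF_t, discount factor 1/(1+y/m)^(m*t), PV):
  t = 1.0000: CF_t = 2.600000, DF = 0.958773, PV = 2.492809
  t = 2.0000: CF_t = 2.600000, DF = 0.919245, PV = 2.390038
  t = 3.0000: CF_t = 102.600000, DF = 0.881347, PV = 90.426232
Price P = sum_t PV_t = 95.309079
Convexity numerator sum_t t*(t + 1/m) * CF_t / (1+y/m)^(m*t + 2):
  t = 1.0000: term = 4.583006
  t = 2.0000: term = 13.182184
  t = 3.0000: term = 997.486587
Convexity = (1/P) * sum = 1015.251777 / 95.309079 = 10.652204

Answer: Convexity = 10.6522


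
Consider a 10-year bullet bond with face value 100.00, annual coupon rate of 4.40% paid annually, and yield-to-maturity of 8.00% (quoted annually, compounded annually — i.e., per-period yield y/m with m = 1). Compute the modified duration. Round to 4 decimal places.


Answer: Modified duration = 7.4107

Derivation:
Coupon per period c = face * coupon_rate / m = 4.400000
Periods per year m = 1; per-period yield y/m = 0.080000
Number of cashflows N = 10
Cashflows (t years, CF_t, discount factor 1/(1+y/m)^(m*t), PV):
  t = 1.0000: CF_t = 4.400000, DF = 0.925926, PV = 4.074074
  t = 2.0000: CF_t = 4.400000, DF = 0.857339, PV = 3.772291
  t = 3.0000: CF_t = 4.400000, DF = 0.793832, PV = 3.492862
  t = 4.0000: CF_t = 4.400000, DF = 0.735030, PV = 3.234131
  t = 5.0000: CF_t = 4.400000, DF = 0.680583, PV = 2.994566
  t = 6.0000: CF_t = 4.400000, DF = 0.630170, PV = 2.772746
  t = 7.0000: CF_t = 4.400000, DF = 0.583490, PV = 2.567358
  t = 8.0000: CF_t = 4.400000, DF = 0.540269, PV = 2.377183
  t = 9.0000: CF_t = 4.400000, DF = 0.500249, PV = 2.201095
  t = 10.0000: CF_t = 104.400000, DF = 0.463193, PV = 48.357400
Price P = sum_t PV_t = 75.843707
First compute Macaulay numerator sum_t t * PV_t:
  t * PV_t at t = 1.0000: 4.074074
  t * PV_t at t = 2.0000: 7.544582
  t * PV_t at t = 3.0000: 10.478586
  t * PV_t at t = 4.0000: 12.936525
  t * PV_t at t = 5.0000: 14.972830
  t * PV_t at t = 6.0000: 16.636478
  t * PV_t at t = 7.0000: 17.971504
  t * PV_t at t = 8.0000: 19.017465
  t * PV_t at t = 9.0000: 19.809859
  t * PV_t at t = 10.0000: 483.574002
Macaulay duration D = 607.015905 / 75.843707 = 8.003510
Modified duration = D / (1 + y/m) = 8.003510 / (1 + 0.080000) = 7.410658


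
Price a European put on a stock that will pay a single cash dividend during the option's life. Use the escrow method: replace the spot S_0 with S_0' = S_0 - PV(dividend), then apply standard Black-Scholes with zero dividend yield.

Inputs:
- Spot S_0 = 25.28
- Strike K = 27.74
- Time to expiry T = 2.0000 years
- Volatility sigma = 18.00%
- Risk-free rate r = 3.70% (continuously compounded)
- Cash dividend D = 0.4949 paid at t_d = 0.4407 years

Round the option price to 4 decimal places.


PV(D) = D * exp(-r * t_d) = 0.4949 * 0.98382632 = 0.48689565
S_0' = S_0 - PV(D) = 25.2800 - 0.48689565 = 24.79310435
d1 = (ln(S_0'/K) + (r + sigma^2/2)*T) / (sigma*sqrt(T)) = -0.02321609
d2 = d1 - sigma*sqrt(T) = -0.27777453
exp(-rT) = 0.92867169
N(-d1) = 0.50926105; N(-d2) = 0.60940728
P = K * exp(-rT) * N(-d2) - S_0' * N(-d1) = 27.7400 * 0.92867169 * 0.60940728 - 24.79310435 * 0.50926105 = 3.0730

Answer: Price = 3.0730


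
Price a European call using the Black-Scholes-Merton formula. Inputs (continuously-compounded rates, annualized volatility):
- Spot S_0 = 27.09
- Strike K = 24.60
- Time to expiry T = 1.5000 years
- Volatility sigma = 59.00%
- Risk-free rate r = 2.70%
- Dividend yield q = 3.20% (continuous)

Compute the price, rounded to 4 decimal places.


d1 = (ln(S/K) + (r - q + 0.5*sigma^2) * T) / (sigma * sqrt(T)) = 0.48435299
d2 = d1 - sigma * sqrt(T) = -0.23824649
exp(-rT) = 0.96030916; exp(-qT) = 0.95313379
C = S_0 * exp(-qT) * N(d1) - K * exp(-rT) * N(d2)
N(d1) = 0.68593231; N(d2) = 0.40584496
C = 27.0900 * 0.95313379 * 0.68593231 - 24.6000 * 0.96030916 * 0.40584496 = 8.1235

Answer: Price = 8.1235


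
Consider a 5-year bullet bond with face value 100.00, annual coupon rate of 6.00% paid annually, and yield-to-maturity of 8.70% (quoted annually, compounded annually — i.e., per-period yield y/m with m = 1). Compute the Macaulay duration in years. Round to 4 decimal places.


Coupon per period c = face * coupon_rate / m = 6.000000
Periods per year m = 1; per-period yield y/m = 0.087000
Number of cashflows N = 5
Cashflows (t years, CF_t, discount factor 1/(1+y/m)^(m*t), PV):
  t = 1.0000: CF_t = 6.000000, DF = 0.919963, PV = 5.519779
  t = 2.0000: CF_t = 6.000000, DF = 0.846332, PV = 5.077994
  t = 3.0000: CF_t = 6.000000, DF = 0.778595, PV = 4.671567
  t = 4.0000: CF_t = 6.000000, DF = 0.716278, PV = 4.297670
  t = 5.0000: CF_t = 106.000000, DF = 0.658950, PV = 69.848671
Price P = sum_t PV_t = 89.415681
Macaulay numerator sum_t t * PV_t:
  t * PV_t at t = 1.0000: 5.519779
  t * PV_t at t = 2.0000: 10.155988
  t * PV_t at t = 3.0000: 14.014702
  t * PV_t at t = 4.0000: 17.190680
  t * PV_t at t = 5.0000: 349.243353
Macaulay duration D = (sum_t t * PV_t) / P = 396.124502 / 89.415681 = 4.430146

Answer: Macaulay duration = 4.4301 years


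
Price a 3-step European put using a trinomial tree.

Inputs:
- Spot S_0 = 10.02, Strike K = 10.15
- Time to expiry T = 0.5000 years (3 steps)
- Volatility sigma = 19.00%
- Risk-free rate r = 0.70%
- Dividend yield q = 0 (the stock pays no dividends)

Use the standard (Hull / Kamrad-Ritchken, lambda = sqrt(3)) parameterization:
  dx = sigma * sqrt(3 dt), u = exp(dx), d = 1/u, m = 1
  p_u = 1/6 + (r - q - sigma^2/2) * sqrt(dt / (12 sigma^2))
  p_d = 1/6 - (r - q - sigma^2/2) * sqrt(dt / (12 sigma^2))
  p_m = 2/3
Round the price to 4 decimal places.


Answer: Price = V(0,0) = 0.5606

Derivation:
dt = T/N = 0.166667; dx = sigma*sqrt(3*dt) = 0.134350
u = exp(dx) = 1.143793; d = 1/u = 0.874284
p_u = 0.159813, p_m = 0.666667, p_d = 0.173521
Discount per step: exp(-r*dt) = 0.998834
Stock lattice S(k, j) with j the centered position index:
  k=0: S(0,+0) = 10.0200
  k=1: S(1,-1) = 8.7603; S(1,+0) = 10.0200; S(1,+1) = 11.4608
  k=2: S(2,-2) = 7.6590; S(2,-1) = 8.7603; S(2,+0) = 10.0200; S(2,+1) = 11.4608; S(2,+2) = 13.1088
  k=3: S(3,-3) = 6.6961; S(3,-2) = 7.6590; S(3,-1) = 8.7603; S(3,+0) = 10.0200; S(3,+1) = 11.4608; S(3,+2) = 13.1088; S(3,+3) = 14.9938
Terminal payoffs V(N, j) = max(K - S_T, 0):
  V(3,-3) = 3.453853; V(3,-2) = 2.490992; V(3,-1) = 1.389677; V(3,+0) = 0.130000; V(3,+1) = 0.000000; V(3,+2) = 0.000000; V(3,+3) = 0.000000
Backward induction: V(k, j) = exp(-r*dt) * [p_u * V(k+1, j+1) + p_m * V(k+1, j) + p_d * V(k+1, j-1)]
  V(2,-2) = exp(-r*dt) * [p_u*1.389677 + p_m*2.490992 + p_d*3.453853] = 2.479170
  V(2,-1) = exp(-r*dt) * [p_u*0.130000 + p_m*1.389677 + p_d*2.490992] = 1.377857
  V(2,+0) = exp(-r*dt) * [p_u*0.000000 + p_m*0.130000 + p_d*1.389677] = 0.327422
  V(2,+1) = exp(-r*dt) * [p_u*0.000000 + p_m*0.000000 + p_d*0.130000] = 0.022531
  V(2,+2) = exp(-r*dt) * [p_u*0.000000 + p_m*0.000000 + p_d*0.000000] = 0.000000
  V(1,-1) = exp(-r*dt) * [p_u*0.327422 + p_m*1.377857 + p_d*2.479170] = 1.399451
  V(1,+0) = exp(-r*dt) * [p_u*0.022531 + p_m*0.327422 + p_d*1.377857] = 0.460431
  V(1,+1) = exp(-r*dt) * [p_u*0.000000 + p_m*0.022531 + p_d*0.327422] = 0.071752
  V(0,+0) = exp(-r*dt) * [p_u*0.071752 + p_m*0.460431 + p_d*1.399451] = 0.560600


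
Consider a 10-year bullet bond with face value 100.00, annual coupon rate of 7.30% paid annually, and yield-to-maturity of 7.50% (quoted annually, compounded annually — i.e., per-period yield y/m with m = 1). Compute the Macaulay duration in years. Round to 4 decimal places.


Coupon per period c = face * coupon_rate / m = 7.300000
Periods per year m = 1; per-period yield y/m = 0.075000
Number of cashflows N = 10
Cashflows (t years, CF_t, discount factor 1/(1+y/m)^(m*t), PV):
  t = 1.0000: CF_t = 7.300000, DF = 0.930233, PV = 6.790698
  t = 2.0000: CF_t = 7.300000, DF = 0.865333, PV = 6.316928
  t = 3.0000: CF_t = 7.300000, DF = 0.804961, PV = 5.876212
  t = 4.0000: CF_t = 7.300000, DF = 0.748801, PV = 5.466244
  t = 5.0000: CF_t = 7.300000, DF = 0.696559, PV = 5.084878
  t = 6.0000: CF_t = 7.300000, DF = 0.647962, PV = 4.730119
  t = 7.0000: CF_t = 7.300000, DF = 0.602755, PV = 4.400111
  t = 8.0000: CF_t = 7.300000, DF = 0.560702, PV = 4.093126
  t = 9.0000: CF_t = 7.300000, DF = 0.521583, PV = 3.807559
  t = 10.0000: CF_t = 107.300000, DF = 0.485194, PV = 52.061309
Price P = sum_t PV_t = 98.627184
Macaulay numerator sum_t t * PV_t:
  t * PV_t at t = 1.0000: 6.790698
  t * PV_t at t = 2.0000: 12.633856
  t * PV_t at t = 3.0000: 17.628636
  t * PV_t at t = 4.0000: 21.864975
  t * PV_t at t = 5.0000: 25.424390
  t * PV_t at t = 6.0000: 28.380715
  t * PV_t at t = 7.0000: 30.800775
  t * PV_t at t = 8.0000: 32.745010
  t * PV_t at t = 9.0000: 34.268034
  t * PV_t at t = 10.0000: 520.613085
Macaulay duration D = (sum_t t * PV_t) / P = 731.150175 / 98.627184 = 7.413272

Answer: Macaulay duration = 7.4133 years


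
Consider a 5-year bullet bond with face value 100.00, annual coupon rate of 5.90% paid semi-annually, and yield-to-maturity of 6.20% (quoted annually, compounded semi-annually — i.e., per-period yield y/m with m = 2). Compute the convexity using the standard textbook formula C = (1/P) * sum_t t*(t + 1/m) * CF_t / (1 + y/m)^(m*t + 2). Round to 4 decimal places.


Coupon per period c = face * coupon_rate / m = 2.950000
Periods per year m = 2; per-period yield y/m = 0.031000
Number of cashflows N = 10
Cashflows (t years, CF_t, discount factor 1/(1+y/m)^(m*t), PV):
  t = 0.5000: CF_t = 2.950000, DF = 0.969932, PV = 2.861300
  t = 1.0000: CF_t = 2.950000, DF = 0.940768, PV = 2.775266
  t = 1.5000: CF_t = 2.950000, DF = 0.912481, PV = 2.691820
  t = 2.0000: CF_t = 2.950000, DF = 0.885045, PV = 2.610883
  t = 2.5000: CF_t = 2.950000, DF = 0.858434, PV = 2.532379
  t = 3.0000: CF_t = 2.950000, DF = 0.832622, PV = 2.456236
  t = 3.5000: CF_t = 2.950000, DF = 0.807587, PV = 2.382382
  t = 4.0000: CF_t = 2.950000, DF = 0.783305, PV = 2.310749
  t = 4.5000: CF_t = 2.950000, DF = 0.759752, PV = 2.241269
  t = 5.0000: CF_t = 102.950000, DF = 0.736908, PV = 75.864692
Price P = sum_t PV_t = 98.726975
Convexity numerator sum_t t*(t + 1/m) * CF_t / (1+y/m)^(m*t + 2):
  t = 0.5000: term = 1.345910
  t = 1.0000: term = 3.916324
  t = 1.5000: term = 7.597137
  t = 2.0000: term = 12.281178
  t = 2.5000: term = 17.867863
  t = 3.0000: term = 24.262860
  t = 3.5000: term = 31.377769
  t = 4.0000: term = 39.129822
  t = 4.5000: term = 47.441588
  t = 5.0000: term = 1962.705147
Convexity = (1/P) * sum = 2147.925598 / 98.726975 = 21.756218

Answer: Convexity = 21.7562


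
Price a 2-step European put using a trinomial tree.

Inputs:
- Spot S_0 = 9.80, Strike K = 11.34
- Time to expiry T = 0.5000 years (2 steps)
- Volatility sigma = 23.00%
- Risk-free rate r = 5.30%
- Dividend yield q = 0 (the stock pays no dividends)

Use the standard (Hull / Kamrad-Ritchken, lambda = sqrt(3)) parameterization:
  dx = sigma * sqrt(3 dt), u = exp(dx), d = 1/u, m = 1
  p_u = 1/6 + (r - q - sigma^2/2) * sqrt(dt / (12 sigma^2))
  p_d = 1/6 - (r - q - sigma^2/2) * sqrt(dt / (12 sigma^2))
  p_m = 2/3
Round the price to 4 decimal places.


dt = T/N = 0.250000; dx = sigma*sqrt(3*dt) = 0.199186
u = exp(dx) = 1.220409; d = 1/u = 0.819398
p_u = 0.183328, p_m = 0.666667, p_d = 0.150005
Discount per step: exp(-r*dt) = 0.986837
Stock lattice S(k, j) with j the centered position index:
  k=0: S(0,+0) = 9.8000
  k=1: S(1,-1) = 8.0301; S(1,+0) = 9.8000; S(1,+1) = 11.9600
  k=2: S(2,-2) = 6.5798; S(2,-1) = 8.0301; S(2,+0) = 9.8000; S(2,+1) = 11.9600; S(2,+2) = 14.5961
Terminal payoffs V(N, j) = max(K - S_T, 0):
  V(2,-2) = 4.760158; V(2,-1) = 3.309904; V(2,+0) = 1.540000; V(2,+1) = 0.000000; V(2,+2) = 0.000000
Backward induction: V(k, j) = exp(-r*dt) * [p_u * V(k+1, j+1) + p_m * V(k+1, j) + p_d * V(k+1, j-1)]
  V(1,-1) = exp(-r*dt) * [p_u*1.540000 + p_m*3.309904 + p_d*4.760158] = 3.160816
  V(1,+0) = exp(-r*dt) * [p_u*0.000000 + p_m*1.540000 + p_d*3.309904] = 1.503120
  V(1,+1) = exp(-r*dt) * [p_u*0.000000 + p_m*0.000000 + p_d*1.540000] = 0.227967
  V(0,+0) = exp(-r*dt) * [p_u*0.227967 + p_m*1.503120 + p_d*3.160816] = 1.498030

Answer: Price = V(0,0) = 1.4980


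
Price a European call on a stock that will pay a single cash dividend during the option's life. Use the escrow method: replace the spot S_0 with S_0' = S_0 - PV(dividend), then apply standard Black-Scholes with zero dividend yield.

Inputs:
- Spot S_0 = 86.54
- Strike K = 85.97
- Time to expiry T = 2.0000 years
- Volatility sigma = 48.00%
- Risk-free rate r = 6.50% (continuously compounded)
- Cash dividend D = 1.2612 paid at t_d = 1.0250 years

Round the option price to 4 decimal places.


Answer: Price = 26.6395

Derivation:
PV(D) = D * exp(-r * t_d) = 1.2612 * 0.93554597 = 1.17991057
S_0' = S_0 - PV(D) = 86.5400 - 1.17991057 = 85.36008943
d1 = (ln(S_0'/K) + (r + sigma^2/2)*T) / (sigma*sqrt(T)) = 0.52043097
d2 = d1 - sigma*sqrt(T) = -0.15839154
exp(-rT) = 0.87809543
N(d1) = 0.69861839; N(d2) = 0.43707414
C = S_0' * N(d1) - K * exp(-rT) * N(d2) = 85.36008943 * 0.69861839 - 85.9700 * 0.87809543 * 0.43707414 = 26.6395


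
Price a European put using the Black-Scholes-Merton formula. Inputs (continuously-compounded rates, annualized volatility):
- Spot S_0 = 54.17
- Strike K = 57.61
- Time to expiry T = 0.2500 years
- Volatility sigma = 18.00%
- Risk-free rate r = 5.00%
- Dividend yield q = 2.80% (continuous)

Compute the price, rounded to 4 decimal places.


d1 = (ln(S/K) + (r - q + 0.5*sigma^2) * T) / (sigma * sqrt(T)) = -0.57798793
d2 = d1 - sigma * sqrt(T) = -0.66798793
exp(-rT) = 0.98757780; exp(-qT) = 0.99302444
P = K * exp(-rT) * N(-d2) - S_0 * exp(-qT) * N(-d1)
N(-d1) = 0.71836387; N(-d2) = 0.74792935
P = 57.6100 * 0.98757780 * 0.74792935 - 54.1700 * 0.99302444 * 0.71836387 = 3.9106

Answer: Price = 3.9106


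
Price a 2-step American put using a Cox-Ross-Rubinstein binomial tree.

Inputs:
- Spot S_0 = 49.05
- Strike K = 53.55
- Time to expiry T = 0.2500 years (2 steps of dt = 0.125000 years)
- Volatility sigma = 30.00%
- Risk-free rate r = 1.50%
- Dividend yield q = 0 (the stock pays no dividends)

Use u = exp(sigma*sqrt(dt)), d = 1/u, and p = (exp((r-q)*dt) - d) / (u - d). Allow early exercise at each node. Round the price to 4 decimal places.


dt = T/N = 0.125000
u = exp(sigma*sqrt(dt)) = 1.111895; d = 1/u = 0.899365
p = (exp((r-q)*dt) - d) / (u - d) = 0.482339
Discount per step: exp(-r*dt) = 0.998127
Stock lattice S(k, i) with i counting down-moves:
  k=0: S(0,0) = 49.0500
  k=1: S(1,0) = 54.5385; S(1,1) = 44.1139
  k=2: S(2,0) = 60.6411; S(2,1) = 49.0500; S(2,2) = 39.6745
Terminal payoffs V(N, i) = max(K - S_T, 0):
  V(2,0) = 0.000000; V(2,1) = 4.500000; V(2,2) = 13.875520
Backward induction: V(k, i) = exp(-r*dt) * [p * V(k+1, i) + (1-p) * V(k+1, i+1)]; then take max(V_cont, immediate exercise) for American.
  V(1,0) = exp(-r*dt) * [p*0.000000 + (1-p)*4.500000] = 2.325111; exercise = 0.000000; V(1,0) = max -> 2.325111
  V(1,1) = exp(-r*dt) * [p*4.500000 + (1-p)*13.875520] = 9.335821; exercise = 9.436133; V(1,1) = max -> 9.436133
  V(0,0) = exp(-r*dt) * [p*2.325111 + (1-p)*9.436133] = 5.994960; exercise = 4.500000; V(0,0) = max -> 5.994960

Answer: Price = V(0,0) = 5.9950


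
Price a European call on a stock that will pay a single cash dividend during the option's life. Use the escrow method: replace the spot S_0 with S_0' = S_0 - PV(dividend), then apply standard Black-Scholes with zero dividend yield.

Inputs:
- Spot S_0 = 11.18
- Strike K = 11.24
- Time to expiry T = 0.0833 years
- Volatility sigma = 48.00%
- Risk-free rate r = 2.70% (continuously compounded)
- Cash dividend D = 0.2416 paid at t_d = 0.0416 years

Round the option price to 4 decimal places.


PV(D) = D * exp(-r * t_d) = 0.2416 * 0.99887743 = 0.24132879
S_0' = S_0 - PV(D) = 11.1800 - 0.24132879 = 10.93867121
d1 = (ln(S_0'/K) + (r + sigma^2/2)*T) / (sigma*sqrt(T)) = -0.11065151
d2 = d1 - sigma*sqrt(T) = -0.24918786
exp(-rT) = 0.99775343
N(d1) = 0.45594635; N(d2) = 0.40160774
C = S_0' * N(d1) - K * exp(-rT) * N(d2) = 10.93867121 * 0.45594635 - 11.2400 * 0.99775343 * 0.40160774 = 0.4835

Answer: Price = 0.4835


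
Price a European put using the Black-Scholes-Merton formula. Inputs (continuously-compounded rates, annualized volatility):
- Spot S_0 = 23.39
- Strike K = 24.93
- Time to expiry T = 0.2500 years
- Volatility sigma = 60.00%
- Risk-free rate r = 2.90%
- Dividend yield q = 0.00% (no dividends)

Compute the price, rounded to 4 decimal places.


d1 = (ln(S/K) + (r - q + 0.5*sigma^2) * T) / (sigma * sqrt(T)) = -0.03837772
d2 = d1 - sigma * sqrt(T) = -0.33837772
exp(-rT) = 0.99277622; exp(-qT) = 1.00000000
P = K * exp(-rT) * N(-d2) - S_0 * exp(-qT) * N(-d1)
N(-d1) = 0.51530674; N(-d2) = 0.63246072
P = 24.9300 * 0.99277622 * 0.63246072 - 23.3900 * 1.00000000 * 0.51530674 = 3.6003

Answer: Price = 3.6003


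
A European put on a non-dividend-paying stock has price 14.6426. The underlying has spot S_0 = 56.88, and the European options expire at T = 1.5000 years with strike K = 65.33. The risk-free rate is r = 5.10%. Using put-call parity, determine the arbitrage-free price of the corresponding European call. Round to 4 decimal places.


Put-call parity: C - P = S_0 * exp(-qT) - K * exp(-rT).
S_0 * exp(-qT) = 56.8800 * 1.00000000 = 56.88000000
K * exp(-rT) = 65.3300 * 0.92635291 = 60.51863589
C = P + S*exp(-qT) - K*exp(-rT)
C = 14.6426 + 56.88000000 - 60.51863589 = 11.0040

Answer: Call price = 11.0040


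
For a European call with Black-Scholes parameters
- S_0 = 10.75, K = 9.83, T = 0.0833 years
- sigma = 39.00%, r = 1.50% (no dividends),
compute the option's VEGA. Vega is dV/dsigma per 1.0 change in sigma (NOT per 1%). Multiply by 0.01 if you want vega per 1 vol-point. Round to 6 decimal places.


Answer: Vega = 0.853516

Derivation:
d1 = 0.8622122406; d2 = 0.7496514570
phi(d1) = 0.2750937014; exp(-qT) = 1.0000000000; exp(-rT) = 0.9987512803
Vega = S * exp(-qT) * phi(d1) * sqrt(T) = 10.7500 * 1.0000000000 * 0.2750937014 * 0.2886173938 = 0.853516
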